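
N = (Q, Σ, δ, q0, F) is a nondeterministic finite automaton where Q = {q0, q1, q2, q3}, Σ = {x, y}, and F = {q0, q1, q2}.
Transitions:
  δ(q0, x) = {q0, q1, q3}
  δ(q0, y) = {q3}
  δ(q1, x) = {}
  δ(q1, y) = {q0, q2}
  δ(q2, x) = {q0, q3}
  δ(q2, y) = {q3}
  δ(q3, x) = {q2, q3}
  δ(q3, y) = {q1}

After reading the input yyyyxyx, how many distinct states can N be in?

Start: {q0}
read y: {q3}
read y: {q1}
read y: {q0, q2}
read y: {q3}
read x: {q2, q3}
read y: {q1, q3}
read x: {q2, q3}
Final reachable set {q2, q3} has 2 states.

2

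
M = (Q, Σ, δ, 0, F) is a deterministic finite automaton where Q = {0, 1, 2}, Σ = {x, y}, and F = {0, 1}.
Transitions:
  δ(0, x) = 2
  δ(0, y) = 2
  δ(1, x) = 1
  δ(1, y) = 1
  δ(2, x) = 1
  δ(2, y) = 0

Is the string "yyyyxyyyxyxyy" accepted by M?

0 --y--> 2
2 --y--> 0
0 --y--> 2
2 --y--> 0
0 --x--> 2
2 --y--> 0
0 --y--> 2
2 --y--> 0
0 --x--> 2
2 --y--> 0
0 --x--> 2
2 --y--> 0
0 --y--> 2
End in state 2, which is not an accepting state.

rejected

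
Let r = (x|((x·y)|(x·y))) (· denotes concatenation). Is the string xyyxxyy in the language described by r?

no

Neither x nor ((x·y)|(x·y)) matches xyyxxyy.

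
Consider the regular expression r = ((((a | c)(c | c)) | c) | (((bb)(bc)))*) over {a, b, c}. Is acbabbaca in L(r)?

no

Neither (((a|c)(c|c))|c) nor (((bb)(bc)))* matches acbabbaca.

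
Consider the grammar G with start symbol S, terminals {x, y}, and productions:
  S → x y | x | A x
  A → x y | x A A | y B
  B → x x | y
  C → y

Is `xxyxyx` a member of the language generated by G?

S ⇒ Ax ⇒ xAAx ⇒ xxyAx ⇒ xxyxyx

yes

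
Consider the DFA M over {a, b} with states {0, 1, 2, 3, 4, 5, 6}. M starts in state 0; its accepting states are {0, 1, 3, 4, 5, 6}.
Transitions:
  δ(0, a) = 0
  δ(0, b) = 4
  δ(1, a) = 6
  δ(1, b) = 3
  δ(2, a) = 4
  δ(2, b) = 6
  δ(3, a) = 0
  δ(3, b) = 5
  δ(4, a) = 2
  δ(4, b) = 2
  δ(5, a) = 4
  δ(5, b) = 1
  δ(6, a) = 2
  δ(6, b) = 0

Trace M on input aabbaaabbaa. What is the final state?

4

0 --a--> 0
0 --a--> 0
0 --b--> 4
4 --b--> 2
2 --a--> 4
4 --a--> 2
2 --a--> 4
4 --b--> 2
2 --b--> 6
6 --a--> 2
2 --a--> 4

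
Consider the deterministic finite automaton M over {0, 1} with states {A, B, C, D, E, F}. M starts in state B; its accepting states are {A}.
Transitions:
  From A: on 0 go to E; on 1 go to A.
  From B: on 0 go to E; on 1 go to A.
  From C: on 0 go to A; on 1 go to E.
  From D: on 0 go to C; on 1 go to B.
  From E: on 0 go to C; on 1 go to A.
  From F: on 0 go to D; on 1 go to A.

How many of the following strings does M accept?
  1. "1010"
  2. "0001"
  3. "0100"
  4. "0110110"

"1010": rejected
"0001": accepted
"0100": rejected
"0110110": rejected

1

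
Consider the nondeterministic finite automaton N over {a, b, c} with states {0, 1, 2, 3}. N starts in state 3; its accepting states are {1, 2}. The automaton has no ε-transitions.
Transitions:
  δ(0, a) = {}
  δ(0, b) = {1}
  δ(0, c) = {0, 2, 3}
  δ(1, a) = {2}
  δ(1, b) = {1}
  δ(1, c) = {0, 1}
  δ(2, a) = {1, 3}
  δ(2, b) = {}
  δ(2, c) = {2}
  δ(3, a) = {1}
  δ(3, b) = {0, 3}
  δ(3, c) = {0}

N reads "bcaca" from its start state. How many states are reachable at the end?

1

Start: {3}
read b: {0, 3}
read c: {0, 2, 3}
read a: {1, 3}
read c: {0, 1}
read a: {2}
Final reachable set {2} has 1 state.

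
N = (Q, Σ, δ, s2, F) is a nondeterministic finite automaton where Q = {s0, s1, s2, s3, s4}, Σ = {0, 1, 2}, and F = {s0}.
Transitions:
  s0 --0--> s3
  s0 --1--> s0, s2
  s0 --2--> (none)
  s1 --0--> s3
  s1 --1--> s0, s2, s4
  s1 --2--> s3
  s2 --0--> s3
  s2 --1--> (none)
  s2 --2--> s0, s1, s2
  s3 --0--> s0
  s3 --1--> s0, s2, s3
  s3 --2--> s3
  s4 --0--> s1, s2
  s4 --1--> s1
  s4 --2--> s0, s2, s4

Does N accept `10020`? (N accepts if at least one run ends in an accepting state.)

Start: {s2}
read 1: {}
The reachable set is empty and stays empty for the remaining 4 symbols.
Reachable ∩ accepting = {} — empty.

rejected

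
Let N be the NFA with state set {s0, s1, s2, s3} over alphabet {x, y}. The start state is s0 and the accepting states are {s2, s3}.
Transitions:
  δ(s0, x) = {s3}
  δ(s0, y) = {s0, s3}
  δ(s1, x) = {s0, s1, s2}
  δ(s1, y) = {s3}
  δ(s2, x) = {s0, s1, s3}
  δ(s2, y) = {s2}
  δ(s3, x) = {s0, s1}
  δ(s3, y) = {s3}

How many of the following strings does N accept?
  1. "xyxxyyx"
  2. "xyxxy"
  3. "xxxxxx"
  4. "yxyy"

"xyxxyyx": accepted
"xyxxy": accepted
"xxxxxx": accepted
"yxyy": accepted

4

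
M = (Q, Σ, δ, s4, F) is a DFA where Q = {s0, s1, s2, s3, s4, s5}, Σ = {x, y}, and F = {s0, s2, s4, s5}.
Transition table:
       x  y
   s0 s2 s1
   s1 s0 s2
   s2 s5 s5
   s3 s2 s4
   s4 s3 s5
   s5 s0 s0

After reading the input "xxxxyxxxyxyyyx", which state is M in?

s4 --x--> s3
s3 --x--> s2
s2 --x--> s5
s5 --x--> s0
s0 --y--> s1
s1 --x--> s0
s0 --x--> s2
s2 --x--> s5
s5 --y--> s0
s0 --x--> s2
s2 --y--> s5
s5 --y--> s0
s0 --y--> s1
s1 --x--> s0

s0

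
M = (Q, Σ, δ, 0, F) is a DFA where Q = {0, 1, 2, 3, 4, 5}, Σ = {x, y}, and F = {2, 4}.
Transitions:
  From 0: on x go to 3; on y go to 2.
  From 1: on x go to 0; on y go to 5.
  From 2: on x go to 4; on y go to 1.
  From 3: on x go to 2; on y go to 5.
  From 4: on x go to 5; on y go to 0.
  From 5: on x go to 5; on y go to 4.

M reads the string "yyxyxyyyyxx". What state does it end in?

5

0 --y--> 2
2 --y--> 1
1 --x--> 0
0 --y--> 2
2 --x--> 4
4 --y--> 0
0 --y--> 2
2 --y--> 1
1 --y--> 5
5 --x--> 5
5 --x--> 5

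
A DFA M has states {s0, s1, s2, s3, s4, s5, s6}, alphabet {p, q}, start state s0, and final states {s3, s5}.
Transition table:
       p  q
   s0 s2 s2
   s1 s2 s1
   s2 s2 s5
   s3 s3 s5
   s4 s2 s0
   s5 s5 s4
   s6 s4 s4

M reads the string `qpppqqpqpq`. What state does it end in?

s4

s0 --q--> s2
s2 --p--> s2
s2 --p--> s2
s2 --p--> s2
s2 --q--> s5
s5 --q--> s4
s4 --p--> s2
s2 --q--> s5
s5 --p--> s5
s5 --q--> s4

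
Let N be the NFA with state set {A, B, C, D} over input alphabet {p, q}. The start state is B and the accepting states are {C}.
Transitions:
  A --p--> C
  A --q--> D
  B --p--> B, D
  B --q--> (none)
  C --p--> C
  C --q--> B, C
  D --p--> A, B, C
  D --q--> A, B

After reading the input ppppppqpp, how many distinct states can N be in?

Start: {B}
read p: {B, D}
read p: {A, B, C, D}
read p: {A, B, C, D}
read p: {A, B, C, D}
read p: {A, B, C, D}
read p: {A, B, C, D}
read q: {A, B, C, D}
read p: {A, B, C, D}
read p: {A, B, C, D}
Final reachable set {A, B, C, D} has 4 states.

4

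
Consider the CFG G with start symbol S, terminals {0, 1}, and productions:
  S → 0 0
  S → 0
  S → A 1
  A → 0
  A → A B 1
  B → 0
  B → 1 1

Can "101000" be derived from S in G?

no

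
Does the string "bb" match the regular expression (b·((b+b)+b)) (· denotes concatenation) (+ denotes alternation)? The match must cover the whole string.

yes

Split as b·b: b matches b and ((b+b)+b) matches b.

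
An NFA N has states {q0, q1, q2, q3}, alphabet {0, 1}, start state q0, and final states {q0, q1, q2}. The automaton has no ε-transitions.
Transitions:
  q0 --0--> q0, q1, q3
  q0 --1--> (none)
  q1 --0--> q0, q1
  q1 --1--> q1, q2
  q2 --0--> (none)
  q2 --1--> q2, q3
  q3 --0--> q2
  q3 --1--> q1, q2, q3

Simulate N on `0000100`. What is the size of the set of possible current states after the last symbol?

Start: {q0}
read 0: {q0, q1, q3}
read 0: {q0, q1, q2, q3}
read 0: {q0, q1, q2, q3}
read 0: {q0, q1, q2, q3}
read 1: {q1, q2, q3}
read 0: {q0, q1, q2}
read 0: {q0, q1, q3}
Final reachable set {q0, q1, q3} has 3 states.

3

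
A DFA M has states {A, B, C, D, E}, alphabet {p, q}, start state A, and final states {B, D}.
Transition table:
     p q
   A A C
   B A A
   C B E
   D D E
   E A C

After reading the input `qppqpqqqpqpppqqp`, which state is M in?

A --q--> C
C --p--> B
B --p--> A
A --q--> C
C --p--> B
B --q--> A
A --q--> C
C --q--> E
E --p--> A
A --q--> C
C --p--> B
B --p--> A
A --p--> A
A --q--> C
C --q--> E
E --p--> A

A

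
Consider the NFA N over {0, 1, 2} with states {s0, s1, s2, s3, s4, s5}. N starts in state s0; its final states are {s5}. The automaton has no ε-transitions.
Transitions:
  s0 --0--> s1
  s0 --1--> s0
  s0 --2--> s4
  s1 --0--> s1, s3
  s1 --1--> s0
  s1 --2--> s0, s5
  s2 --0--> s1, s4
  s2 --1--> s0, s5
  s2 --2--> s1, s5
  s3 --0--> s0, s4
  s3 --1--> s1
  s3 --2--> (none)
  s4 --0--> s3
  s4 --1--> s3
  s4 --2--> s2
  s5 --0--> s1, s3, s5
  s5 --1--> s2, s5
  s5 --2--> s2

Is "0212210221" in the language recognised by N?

Start: {s0}
read 0: {s1}
read 2: {s0, s5}
read 1: {s0, s2, s5}
read 2: {s1, s2, s4, s5}
read 2: {s0, s1, s2, s5}
read 1: {s0, s2, s5}
read 0: {s1, s3, s4, s5}
read 2: {s0, s2, s5}
read 2: {s1, s2, s4, s5}
read 1: {s0, s2, s3, s5}
Reachable ∩ accepting = {s5} — nonempty.

accepted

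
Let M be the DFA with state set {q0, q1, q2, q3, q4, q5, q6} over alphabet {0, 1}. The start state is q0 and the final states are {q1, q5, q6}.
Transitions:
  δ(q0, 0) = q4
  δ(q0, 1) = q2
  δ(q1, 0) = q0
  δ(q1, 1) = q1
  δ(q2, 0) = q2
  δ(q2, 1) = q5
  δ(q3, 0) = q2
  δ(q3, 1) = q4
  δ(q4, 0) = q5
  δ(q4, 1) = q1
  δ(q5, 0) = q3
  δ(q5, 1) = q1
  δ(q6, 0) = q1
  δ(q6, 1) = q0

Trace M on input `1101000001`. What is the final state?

q0 --1--> q2
q2 --1--> q5
q5 --0--> q3
q3 --1--> q4
q4 --0--> q5
q5 --0--> q3
q3 --0--> q2
q2 --0--> q2
q2 --0--> q2
q2 --1--> q5

q5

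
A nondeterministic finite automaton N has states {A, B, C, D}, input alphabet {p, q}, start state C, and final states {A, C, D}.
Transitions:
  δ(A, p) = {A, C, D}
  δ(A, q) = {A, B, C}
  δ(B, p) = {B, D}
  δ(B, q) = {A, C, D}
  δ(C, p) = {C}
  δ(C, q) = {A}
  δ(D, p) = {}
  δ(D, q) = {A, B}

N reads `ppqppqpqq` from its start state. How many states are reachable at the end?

4

Start: {C}
read p: {C}
read p: {C}
read q: {A}
read p: {A, C, D}
read p: {A, C, D}
read q: {A, B, C}
read p: {A, B, C, D}
read q: {A, B, C, D}
read q: {A, B, C, D}
Final reachable set {A, B, C, D} has 4 states.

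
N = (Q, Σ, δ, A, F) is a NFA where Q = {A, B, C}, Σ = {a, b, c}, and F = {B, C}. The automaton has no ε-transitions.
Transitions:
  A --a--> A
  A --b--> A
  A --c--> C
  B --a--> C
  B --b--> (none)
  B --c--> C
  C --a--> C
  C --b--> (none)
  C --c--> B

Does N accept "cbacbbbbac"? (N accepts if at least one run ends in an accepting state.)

Start: {A}
read c: {C}
read b: {}
The reachable set is empty and stays empty for the remaining 8 symbols.
Reachable ∩ accepting = {} — empty.

rejected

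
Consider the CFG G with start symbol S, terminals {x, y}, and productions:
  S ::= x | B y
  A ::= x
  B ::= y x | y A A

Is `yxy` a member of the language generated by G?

yes

S ⇒ By ⇒ yxy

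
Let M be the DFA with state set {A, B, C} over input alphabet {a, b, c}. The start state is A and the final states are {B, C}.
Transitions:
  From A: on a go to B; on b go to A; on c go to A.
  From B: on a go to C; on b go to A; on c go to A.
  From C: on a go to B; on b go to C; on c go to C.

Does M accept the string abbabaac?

A --a--> B
B --b--> A
A --b--> A
A --a--> B
B --b--> A
A --a--> B
B --a--> C
C --c--> C
End in state C, which is an accepting state.

accepted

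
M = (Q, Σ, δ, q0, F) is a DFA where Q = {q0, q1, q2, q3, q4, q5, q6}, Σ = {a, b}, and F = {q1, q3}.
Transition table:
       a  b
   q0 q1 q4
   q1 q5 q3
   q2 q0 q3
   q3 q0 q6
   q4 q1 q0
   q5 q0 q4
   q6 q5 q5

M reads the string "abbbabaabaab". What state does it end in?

q0 --a--> q1
q1 --b--> q3
q3 --b--> q6
q6 --b--> q5
q5 --a--> q0
q0 --b--> q4
q4 --a--> q1
q1 --a--> q5
q5 --b--> q4
q4 --a--> q1
q1 --a--> q5
q5 --b--> q4

q4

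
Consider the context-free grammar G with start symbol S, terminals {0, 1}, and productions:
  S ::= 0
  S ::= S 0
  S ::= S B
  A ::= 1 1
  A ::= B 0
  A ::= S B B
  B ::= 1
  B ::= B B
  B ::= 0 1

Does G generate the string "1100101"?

no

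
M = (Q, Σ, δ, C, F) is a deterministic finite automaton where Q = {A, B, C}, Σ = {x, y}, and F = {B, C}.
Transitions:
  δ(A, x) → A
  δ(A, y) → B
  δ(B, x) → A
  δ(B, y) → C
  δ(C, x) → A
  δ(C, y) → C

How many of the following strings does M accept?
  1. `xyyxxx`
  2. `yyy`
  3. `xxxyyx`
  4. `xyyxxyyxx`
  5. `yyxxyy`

2

`xyyxxx`: rejected
`yyy`: accepted
`xxxyyx`: rejected
`xyyxxyyxx`: rejected
`yyxxyy`: accepted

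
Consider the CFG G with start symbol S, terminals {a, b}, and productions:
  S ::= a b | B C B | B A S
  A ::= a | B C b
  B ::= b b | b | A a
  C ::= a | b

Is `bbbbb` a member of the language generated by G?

yes

S ⇒ BCB ⇒ bbCB ⇒ bbbB ⇒ bbbbb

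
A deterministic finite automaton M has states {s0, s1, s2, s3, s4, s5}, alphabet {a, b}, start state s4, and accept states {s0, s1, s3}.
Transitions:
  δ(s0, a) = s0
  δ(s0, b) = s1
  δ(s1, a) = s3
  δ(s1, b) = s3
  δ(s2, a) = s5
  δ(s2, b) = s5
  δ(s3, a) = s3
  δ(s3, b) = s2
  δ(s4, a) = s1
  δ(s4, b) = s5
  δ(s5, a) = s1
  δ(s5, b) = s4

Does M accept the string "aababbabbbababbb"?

rejected

s4 --a--> s1
s1 --a--> s3
s3 --b--> s2
s2 --a--> s5
s5 --b--> s4
s4 --b--> s5
s5 --a--> s1
s1 --b--> s3
s3 --b--> s2
s2 --b--> s5
s5 --a--> s1
s1 --b--> s3
s3 --a--> s3
s3 --b--> s2
s2 --b--> s5
s5 --b--> s4
End in state s4, which is not an accepting state.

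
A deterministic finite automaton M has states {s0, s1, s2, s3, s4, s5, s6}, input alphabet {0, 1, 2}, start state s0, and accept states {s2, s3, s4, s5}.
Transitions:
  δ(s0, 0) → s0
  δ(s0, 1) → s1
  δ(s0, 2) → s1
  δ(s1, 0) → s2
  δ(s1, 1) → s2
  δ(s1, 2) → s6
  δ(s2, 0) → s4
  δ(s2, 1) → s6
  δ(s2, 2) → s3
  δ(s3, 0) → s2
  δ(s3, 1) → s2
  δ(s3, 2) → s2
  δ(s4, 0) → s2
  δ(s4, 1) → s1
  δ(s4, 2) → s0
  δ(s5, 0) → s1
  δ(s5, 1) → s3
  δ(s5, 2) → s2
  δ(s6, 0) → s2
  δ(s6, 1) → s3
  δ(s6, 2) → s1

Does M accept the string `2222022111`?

s0 --2--> s1
s1 --2--> s6
s6 --2--> s1
s1 --2--> s6
s6 --0--> s2
s2 --2--> s3
s3 --2--> s2
s2 --1--> s6
s6 --1--> s3
s3 --1--> s2
End in state s2, which is an accepting state.

accepted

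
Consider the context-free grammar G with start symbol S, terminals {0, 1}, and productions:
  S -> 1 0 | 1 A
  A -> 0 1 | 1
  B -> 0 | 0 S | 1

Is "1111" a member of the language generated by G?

no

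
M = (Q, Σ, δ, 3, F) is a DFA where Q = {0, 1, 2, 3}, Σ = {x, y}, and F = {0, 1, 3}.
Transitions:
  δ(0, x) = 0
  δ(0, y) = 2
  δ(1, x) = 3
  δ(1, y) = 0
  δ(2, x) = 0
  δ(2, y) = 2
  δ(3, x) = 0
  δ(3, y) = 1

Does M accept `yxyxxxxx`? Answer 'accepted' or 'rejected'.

3 --y--> 1
1 --x--> 3
3 --y--> 1
1 --x--> 3
3 --x--> 0
0 --x--> 0
0 --x--> 0
0 --x--> 0
End in state 0, which is an accepting state.

accepted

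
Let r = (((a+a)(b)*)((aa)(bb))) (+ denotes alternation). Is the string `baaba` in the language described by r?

No split of baaba into u·v has ((a+a)(b)*) matching u and ((aa)(bb)) matching v.

no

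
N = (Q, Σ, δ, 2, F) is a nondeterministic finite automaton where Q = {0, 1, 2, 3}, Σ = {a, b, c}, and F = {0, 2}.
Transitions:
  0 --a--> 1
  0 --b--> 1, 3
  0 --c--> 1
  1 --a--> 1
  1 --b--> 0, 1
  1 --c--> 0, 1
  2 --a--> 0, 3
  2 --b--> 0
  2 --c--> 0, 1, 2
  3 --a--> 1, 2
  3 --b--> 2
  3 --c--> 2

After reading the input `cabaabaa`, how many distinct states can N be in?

Start: {2}
read c: {0, 1, 2}
read a: {0, 1, 3}
read b: {0, 1, 2, 3}
read a: {0, 1, 2, 3}
read a: {0, 1, 2, 3}
read b: {0, 1, 2, 3}
read a: {0, 1, 2, 3}
read a: {0, 1, 2, 3}
Final reachable set {0, 1, 2, 3} has 4 states.

4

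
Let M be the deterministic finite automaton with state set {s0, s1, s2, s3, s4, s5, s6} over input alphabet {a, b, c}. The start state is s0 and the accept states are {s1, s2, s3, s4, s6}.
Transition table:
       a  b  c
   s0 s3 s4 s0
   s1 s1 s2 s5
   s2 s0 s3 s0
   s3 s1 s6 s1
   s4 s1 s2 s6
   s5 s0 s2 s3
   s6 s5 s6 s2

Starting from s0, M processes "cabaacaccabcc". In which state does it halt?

s2

s0 --c--> s0
s0 --a--> s3
s3 --b--> s6
s6 --a--> s5
s5 --a--> s0
s0 --c--> s0
s0 --a--> s3
s3 --c--> s1
s1 --c--> s5
s5 --a--> s0
s0 --b--> s4
s4 --c--> s6
s6 --c--> s2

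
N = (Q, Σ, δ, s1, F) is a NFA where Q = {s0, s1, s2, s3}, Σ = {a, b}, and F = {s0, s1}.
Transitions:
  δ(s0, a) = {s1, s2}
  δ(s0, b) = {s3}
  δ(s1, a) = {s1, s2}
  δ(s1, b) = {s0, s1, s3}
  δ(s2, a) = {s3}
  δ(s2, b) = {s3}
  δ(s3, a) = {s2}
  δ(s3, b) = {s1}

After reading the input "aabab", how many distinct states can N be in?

3

Start: {s1}
read a: {s1, s2}
read a: {s1, s2, s3}
read b: {s0, s1, s3}
read a: {s1, s2}
read b: {s0, s1, s3}
Final reachable set {s0, s1, s3} has 3 states.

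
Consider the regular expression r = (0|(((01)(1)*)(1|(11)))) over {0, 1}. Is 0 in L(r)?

yes

The left alternative 0 matches 0.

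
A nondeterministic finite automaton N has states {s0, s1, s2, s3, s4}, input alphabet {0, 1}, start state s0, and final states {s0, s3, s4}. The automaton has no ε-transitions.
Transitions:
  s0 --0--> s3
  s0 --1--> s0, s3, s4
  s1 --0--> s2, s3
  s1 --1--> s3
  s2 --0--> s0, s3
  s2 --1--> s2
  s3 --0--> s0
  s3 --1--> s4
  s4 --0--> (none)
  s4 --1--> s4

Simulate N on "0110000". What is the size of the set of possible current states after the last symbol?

0

Start: {s0}
read 0: {s3}
read 1: {s4}
read 1: {s4}
read 0: {}
The reachable set is empty and stays empty for the remaining 3 symbols.
Final reachable set {} has 0 states.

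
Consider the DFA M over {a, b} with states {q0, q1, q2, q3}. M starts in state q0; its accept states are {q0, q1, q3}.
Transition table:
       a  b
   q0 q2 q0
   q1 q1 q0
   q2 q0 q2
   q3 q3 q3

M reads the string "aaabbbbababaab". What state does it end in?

q2

q0 --a--> q2
q2 --a--> q0
q0 --a--> q2
q2 --b--> q2
q2 --b--> q2
q2 --b--> q2
q2 --b--> q2
q2 --a--> q0
q0 --b--> q0
q0 --a--> q2
q2 --b--> q2
q2 --a--> q0
q0 --a--> q2
q2 --b--> q2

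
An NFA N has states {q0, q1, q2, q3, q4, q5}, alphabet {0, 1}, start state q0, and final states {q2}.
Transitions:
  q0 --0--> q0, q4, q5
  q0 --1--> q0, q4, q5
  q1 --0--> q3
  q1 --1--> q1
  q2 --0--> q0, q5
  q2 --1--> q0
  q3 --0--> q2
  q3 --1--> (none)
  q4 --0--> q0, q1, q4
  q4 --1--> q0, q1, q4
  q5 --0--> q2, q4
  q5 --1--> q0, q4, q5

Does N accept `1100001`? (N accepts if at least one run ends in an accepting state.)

rejected

Start: {q0}
read 1: {q0, q4, q5}
read 1: {q0, q1, q4, q5}
read 0: {q0, q1, q2, q3, q4, q5}
read 0: {q0, q1, q2, q3, q4, q5}
read 0: {q0, q1, q2, q3, q4, q5}
read 0: {q0, q1, q2, q3, q4, q5}
read 1: {q0, q1, q4, q5}
Reachable ∩ accepting = {} — empty.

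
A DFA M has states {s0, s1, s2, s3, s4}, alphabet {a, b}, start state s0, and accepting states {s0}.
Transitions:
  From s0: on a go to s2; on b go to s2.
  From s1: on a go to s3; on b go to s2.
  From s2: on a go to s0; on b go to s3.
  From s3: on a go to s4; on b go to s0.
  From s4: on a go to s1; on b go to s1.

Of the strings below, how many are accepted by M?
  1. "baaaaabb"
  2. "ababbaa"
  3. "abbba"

"baaaaabb": rejected
"ababbaa": rejected
"abbba": accepted

1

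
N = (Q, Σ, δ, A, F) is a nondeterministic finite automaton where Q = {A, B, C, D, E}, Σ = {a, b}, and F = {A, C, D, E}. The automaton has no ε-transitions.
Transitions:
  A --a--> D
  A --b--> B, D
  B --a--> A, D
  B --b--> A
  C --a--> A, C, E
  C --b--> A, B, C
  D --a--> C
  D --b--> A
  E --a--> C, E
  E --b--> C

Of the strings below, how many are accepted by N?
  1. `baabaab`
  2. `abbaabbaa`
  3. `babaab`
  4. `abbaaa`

4

`baabaab`: accepted
`abbaabbaa`: accepted
`babaab`: accepted
`abbaaa`: accepted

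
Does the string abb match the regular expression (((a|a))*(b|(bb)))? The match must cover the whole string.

yes

Split as a·bb: ((a|a))* matches a and (b|(bb)) matches bb.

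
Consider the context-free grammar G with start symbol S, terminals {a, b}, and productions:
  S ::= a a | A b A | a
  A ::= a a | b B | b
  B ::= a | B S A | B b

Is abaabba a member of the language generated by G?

no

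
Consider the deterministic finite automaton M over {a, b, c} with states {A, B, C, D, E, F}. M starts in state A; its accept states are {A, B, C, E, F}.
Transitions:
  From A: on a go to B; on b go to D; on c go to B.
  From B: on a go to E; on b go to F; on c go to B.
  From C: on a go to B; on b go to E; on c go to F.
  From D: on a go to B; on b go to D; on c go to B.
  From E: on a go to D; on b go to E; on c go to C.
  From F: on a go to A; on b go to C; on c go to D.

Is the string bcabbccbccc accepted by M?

accepted

A --b--> D
D --c--> B
B --a--> E
E --b--> E
E --b--> E
E --c--> C
C --c--> F
F --b--> C
C --c--> F
F --c--> D
D --c--> B
End in state B, which is an accepting state.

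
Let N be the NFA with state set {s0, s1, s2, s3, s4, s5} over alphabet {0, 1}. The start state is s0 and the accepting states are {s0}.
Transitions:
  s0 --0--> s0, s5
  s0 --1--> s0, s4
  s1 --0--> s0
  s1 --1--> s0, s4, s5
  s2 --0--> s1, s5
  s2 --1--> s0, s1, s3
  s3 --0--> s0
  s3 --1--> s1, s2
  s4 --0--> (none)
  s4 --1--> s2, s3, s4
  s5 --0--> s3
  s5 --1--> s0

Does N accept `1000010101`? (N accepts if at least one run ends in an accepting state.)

Start: {s0}
read 1: {s0, s4}
read 0: {s0, s5}
read 0: {s0, s3, s5}
read 0: {s0, s3, s5}
read 0: {s0, s3, s5}
read 1: {s0, s1, s2, s4}
read 0: {s0, s1, s5}
read 1: {s0, s4, s5}
read 0: {s0, s3, s5}
read 1: {s0, s1, s2, s4}
Reachable ∩ accepting = {s0} — nonempty.

accepted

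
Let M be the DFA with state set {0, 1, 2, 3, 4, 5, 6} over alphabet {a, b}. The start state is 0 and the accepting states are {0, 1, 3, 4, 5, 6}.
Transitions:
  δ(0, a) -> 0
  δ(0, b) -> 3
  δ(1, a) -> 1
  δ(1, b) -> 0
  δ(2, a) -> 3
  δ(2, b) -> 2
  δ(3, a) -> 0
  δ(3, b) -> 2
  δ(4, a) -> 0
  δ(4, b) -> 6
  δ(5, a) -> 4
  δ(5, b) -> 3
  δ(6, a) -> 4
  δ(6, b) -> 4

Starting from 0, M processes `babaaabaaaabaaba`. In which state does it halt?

0 --b--> 3
3 --a--> 0
0 --b--> 3
3 --a--> 0
0 --a--> 0
0 --a--> 0
0 --b--> 3
3 --a--> 0
0 --a--> 0
0 --a--> 0
0 --a--> 0
0 --b--> 3
3 --a--> 0
0 --a--> 0
0 --b--> 3
3 --a--> 0

0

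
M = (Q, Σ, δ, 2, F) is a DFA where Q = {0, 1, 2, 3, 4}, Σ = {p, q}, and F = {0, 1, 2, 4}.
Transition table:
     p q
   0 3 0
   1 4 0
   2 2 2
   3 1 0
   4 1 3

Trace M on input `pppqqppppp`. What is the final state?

2

2 --p--> 2
2 --p--> 2
2 --p--> 2
2 --q--> 2
2 --q--> 2
2 --p--> 2
2 --p--> 2
2 --p--> 2
2 --p--> 2
2 --p--> 2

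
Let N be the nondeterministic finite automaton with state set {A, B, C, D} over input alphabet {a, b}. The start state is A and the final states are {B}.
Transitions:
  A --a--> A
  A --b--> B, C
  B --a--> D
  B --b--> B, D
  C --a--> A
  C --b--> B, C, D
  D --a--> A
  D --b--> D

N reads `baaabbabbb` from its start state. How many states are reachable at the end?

3

Start: {A}
read b: {B, C}
read a: {A, D}
read a: {A}
read a: {A}
read b: {B, C}
read b: {B, C, D}
read a: {A, D}
read b: {B, C, D}
read b: {B, C, D}
read b: {B, C, D}
Final reachable set {B, C, D} has 3 states.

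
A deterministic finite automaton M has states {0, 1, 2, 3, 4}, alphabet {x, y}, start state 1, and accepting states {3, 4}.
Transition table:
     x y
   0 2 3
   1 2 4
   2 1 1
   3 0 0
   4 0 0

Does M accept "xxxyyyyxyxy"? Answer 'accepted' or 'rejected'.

accepted

1 --x--> 2
2 --x--> 1
1 --x--> 2
2 --y--> 1
1 --y--> 4
4 --y--> 0
0 --y--> 3
3 --x--> 0
0 --y--> 3
3 --x--> 0
0 --y--> 3
End in state 3, which is an accepting state.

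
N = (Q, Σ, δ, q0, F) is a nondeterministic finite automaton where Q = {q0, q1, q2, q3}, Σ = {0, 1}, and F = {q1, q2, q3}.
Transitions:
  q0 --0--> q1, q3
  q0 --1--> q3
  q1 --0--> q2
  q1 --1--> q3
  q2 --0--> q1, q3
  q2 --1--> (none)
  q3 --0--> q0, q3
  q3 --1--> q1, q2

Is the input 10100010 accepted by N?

Start: {q0}
read 1: {q3}
read 0: {q0, q3}
read 1: {q1, q2, q3}
read 0: {q0, q1, q2, q3}
read 0: {q0, q1, q2, q3}
read 0: {q0, q1, q2, q3}
read 1: {q1, q2, q3}
read 0: {q0, q1, q2, q3}
Reachable ∩ accepting = {q1, q2, q3} — nonempty.

accepted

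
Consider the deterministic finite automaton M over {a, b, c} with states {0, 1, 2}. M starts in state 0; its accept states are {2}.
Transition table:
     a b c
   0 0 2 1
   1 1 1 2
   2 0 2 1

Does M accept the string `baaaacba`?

rejected

0 --b--> 2
2 --a--> 0
0 --a--> 0
0 --a--> 0
0 --a--> 0
0 --c--> 1
1 --b--> 1
1 --a--> 1
End in state 1, which is not an accepting state.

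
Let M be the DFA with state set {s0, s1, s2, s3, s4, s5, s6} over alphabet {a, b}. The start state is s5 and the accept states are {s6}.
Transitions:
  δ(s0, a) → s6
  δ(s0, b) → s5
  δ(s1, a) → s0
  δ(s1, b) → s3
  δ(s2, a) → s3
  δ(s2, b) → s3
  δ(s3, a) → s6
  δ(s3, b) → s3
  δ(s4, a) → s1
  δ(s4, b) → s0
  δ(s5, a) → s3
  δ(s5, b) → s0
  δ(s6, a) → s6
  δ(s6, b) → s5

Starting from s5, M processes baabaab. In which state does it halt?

s5 --b--> s0
s0 --a--> s6
s6 --a--> s6
s6 --b--> s5
s5 --a--> s3
s3 --a--> s6
s6 --b--> s5

s5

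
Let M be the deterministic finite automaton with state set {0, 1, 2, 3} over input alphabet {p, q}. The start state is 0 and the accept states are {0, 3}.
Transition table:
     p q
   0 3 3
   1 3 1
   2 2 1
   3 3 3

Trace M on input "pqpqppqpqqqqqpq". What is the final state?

0 --p--> 3
3 --q--> 3
3 --p--> 3
3 --q--> 3
3 --p--> 3
3 --p--> 3
3 --q--> 3
3 --p--> 3
3 --q--> 3
3 --q--> 3
3 --q--> 3
3 --q--> 3
3 --q--> 3
3 --p--> 3
3 --q--> 3

3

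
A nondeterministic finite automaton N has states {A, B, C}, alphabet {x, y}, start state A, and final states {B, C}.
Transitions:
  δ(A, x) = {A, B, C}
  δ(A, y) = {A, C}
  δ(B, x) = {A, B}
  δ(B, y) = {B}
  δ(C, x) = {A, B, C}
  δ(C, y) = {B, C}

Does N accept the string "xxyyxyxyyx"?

Start: {A}
read x: {A, B, C}
read x: {A, B, C}
read y: {A, B, C}
read y: {A, B, C}
read x: {A, B, C}
read y: {A, B, C}
read x: {A, B, C}
read y: {A, B, C}
read y: {A, B, C}
read x: {A, B, C}
Reachable ∩ accepting = {B, C} — nonempty.

accepted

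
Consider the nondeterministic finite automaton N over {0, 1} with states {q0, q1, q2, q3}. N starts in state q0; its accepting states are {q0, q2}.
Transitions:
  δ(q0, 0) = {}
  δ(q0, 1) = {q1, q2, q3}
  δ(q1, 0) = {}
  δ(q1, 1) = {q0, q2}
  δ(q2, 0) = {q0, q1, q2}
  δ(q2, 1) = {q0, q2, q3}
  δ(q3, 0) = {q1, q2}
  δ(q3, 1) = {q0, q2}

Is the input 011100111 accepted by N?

Start: {q0}
read 0: {}
The reachable set is empty and stays empty for the remaining 8 symbols.
Reachable ∩ accepting = {} — empty.

rejected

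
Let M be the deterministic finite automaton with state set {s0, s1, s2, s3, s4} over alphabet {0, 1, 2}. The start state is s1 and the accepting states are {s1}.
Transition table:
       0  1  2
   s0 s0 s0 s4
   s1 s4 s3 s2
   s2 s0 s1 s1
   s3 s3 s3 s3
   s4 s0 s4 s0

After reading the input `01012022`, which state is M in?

s0

s1 --0--> s4
s4 --1--> s4
s4 --0--> s0
s0 --1--> s0
s0 --2--> s4
s4 --0--> s0
s0 --2--> s4
s4 --2--> s0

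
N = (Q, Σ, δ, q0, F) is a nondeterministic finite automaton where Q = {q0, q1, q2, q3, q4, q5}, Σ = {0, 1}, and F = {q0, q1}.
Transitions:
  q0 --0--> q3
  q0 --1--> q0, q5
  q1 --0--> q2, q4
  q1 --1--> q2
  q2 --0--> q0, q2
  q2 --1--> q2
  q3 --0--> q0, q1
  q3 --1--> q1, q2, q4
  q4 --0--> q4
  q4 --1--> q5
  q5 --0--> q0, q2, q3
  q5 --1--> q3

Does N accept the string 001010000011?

Start: {q0}
read 0: {q3}
read 0: {q0, q1}
read 1: {q0, q2, q5}
read 0: {q0, q2, q3}
read 1: {q0, q1, q2, q4, q5}
read 0: {q0, q2, q3, q4}
read 0: {q0, q1, q2, q3, q4}
read 0: {q0, q1, q2, q3, q4}
read 0: {q0, q1, q2, q3, q4}
read 0: {q0, q1, q2, q3, q4}
read 1: {q0, q1, q2, q4, q5}
read 1: {q0, q2, q3, q5}
Reachable ∩ accepting = {q0} — nonempty.

accepted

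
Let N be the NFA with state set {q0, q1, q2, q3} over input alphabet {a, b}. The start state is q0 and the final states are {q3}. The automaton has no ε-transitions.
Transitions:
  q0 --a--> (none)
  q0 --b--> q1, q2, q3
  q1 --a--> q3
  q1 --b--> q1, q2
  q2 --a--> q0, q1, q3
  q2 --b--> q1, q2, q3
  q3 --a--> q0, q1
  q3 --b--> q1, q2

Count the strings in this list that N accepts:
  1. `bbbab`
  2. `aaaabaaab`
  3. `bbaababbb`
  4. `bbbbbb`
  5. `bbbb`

4

`bbbab`: accepted
`aaaabaaab`: rejected
`bbaababbb`: accepted
`bbbbbb`: accepted
`bbbb`: accepted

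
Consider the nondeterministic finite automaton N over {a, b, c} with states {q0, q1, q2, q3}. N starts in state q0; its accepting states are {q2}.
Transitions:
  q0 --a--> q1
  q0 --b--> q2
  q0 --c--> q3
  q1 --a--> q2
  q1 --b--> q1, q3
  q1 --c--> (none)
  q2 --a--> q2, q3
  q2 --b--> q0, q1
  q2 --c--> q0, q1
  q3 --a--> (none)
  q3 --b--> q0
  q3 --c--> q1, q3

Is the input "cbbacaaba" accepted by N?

accepted

Start: {q0}
read c: {q3}
read b: {q0}
read b: {q2}
read a: {q2, q3}
read c: {q0, q1, q3}
read a: {q1, q2}
read a: {q2, q3}
read b: {q0, q1}
read a: {q1, q2}
Reachable ∩ accepting = {q2} — nonempty.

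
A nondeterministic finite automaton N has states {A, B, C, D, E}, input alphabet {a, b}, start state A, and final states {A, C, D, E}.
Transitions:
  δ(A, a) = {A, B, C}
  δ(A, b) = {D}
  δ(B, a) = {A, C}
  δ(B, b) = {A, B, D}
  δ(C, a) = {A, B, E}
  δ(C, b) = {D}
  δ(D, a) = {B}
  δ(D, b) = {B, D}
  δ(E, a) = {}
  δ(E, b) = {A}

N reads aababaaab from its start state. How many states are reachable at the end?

3

Start: {A}
read a: {A, B, C}
read a: {A, B, C, E}
read b: {A, B, D}
read a: {A, B, C}
read b: {A, B, D}
read a: {A, B, C}
read a: {A, B, C, E}
read a: {A, B, C, E}
read b: {A, B, D}
Final reachable set {A, B, D} has 3 states.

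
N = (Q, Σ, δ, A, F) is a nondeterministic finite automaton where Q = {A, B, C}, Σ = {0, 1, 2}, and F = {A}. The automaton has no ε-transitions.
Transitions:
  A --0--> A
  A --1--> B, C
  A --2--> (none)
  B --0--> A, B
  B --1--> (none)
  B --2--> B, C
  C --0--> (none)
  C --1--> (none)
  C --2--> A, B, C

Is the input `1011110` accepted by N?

rejected

Start: {A}
read 1: {B, C}
read 0: {A, B}
read 1: {B, C}
read 1: {}
The reachable set is empty and stays empty for the remaining 3 symbols.
Reachable ∩ accepting = {} — empty.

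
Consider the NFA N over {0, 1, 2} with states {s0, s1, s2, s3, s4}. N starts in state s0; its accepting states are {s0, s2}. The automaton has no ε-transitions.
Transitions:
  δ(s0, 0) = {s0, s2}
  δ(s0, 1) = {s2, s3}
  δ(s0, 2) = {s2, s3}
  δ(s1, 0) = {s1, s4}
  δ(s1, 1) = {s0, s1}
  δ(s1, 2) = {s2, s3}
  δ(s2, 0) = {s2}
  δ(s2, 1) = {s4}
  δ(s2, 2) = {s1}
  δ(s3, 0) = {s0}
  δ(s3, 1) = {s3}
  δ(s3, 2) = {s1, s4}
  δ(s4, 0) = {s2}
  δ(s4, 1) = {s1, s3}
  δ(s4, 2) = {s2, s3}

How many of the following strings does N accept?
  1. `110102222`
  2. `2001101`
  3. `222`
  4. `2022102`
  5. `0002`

`110102222`: accepted
`2001101`: accepted
`222`: accepted
`2022102`: accepted
`0002`: accepted

5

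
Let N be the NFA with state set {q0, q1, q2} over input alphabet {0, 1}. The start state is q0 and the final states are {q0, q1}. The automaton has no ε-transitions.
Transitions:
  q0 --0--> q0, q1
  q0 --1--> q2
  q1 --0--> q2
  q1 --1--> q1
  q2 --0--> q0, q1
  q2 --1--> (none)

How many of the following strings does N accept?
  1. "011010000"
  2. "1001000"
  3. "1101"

"011010000": rejected
"1001000": accepted
"1101": rejected

1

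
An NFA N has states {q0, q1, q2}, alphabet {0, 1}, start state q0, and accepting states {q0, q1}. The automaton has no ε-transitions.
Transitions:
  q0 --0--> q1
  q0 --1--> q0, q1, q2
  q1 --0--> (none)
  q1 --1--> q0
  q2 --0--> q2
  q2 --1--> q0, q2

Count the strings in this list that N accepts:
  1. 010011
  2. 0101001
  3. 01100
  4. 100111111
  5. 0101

010011: rejected
0101001: rejected
01100: rejected
100111111: accepted
0101: accepted

2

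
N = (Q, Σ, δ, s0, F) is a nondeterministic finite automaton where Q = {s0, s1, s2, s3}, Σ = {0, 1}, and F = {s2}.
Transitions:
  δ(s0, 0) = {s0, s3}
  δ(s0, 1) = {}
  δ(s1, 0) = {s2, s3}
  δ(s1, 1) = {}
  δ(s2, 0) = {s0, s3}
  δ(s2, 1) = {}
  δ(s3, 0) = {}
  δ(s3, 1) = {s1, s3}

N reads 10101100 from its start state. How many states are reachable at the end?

Start: {s0}
read 1: {}
The reachable set is empty and stays empty for the remaining 7 symbols.
Final reachable set {} has 0 states.

0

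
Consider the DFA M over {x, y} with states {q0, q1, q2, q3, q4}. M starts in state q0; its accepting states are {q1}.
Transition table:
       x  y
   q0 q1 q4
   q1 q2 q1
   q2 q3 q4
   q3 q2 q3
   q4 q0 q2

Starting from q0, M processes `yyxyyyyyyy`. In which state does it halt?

q3

q0 --y--> q4
q4 --y--> q2
q2 --x--> q3
q3 --y--> q3
q3 --y--> q3
q3 --y--> q3
q3 --y--> q3
q3 --y--> q3
q3 --y--> q3
q3 --y--> q3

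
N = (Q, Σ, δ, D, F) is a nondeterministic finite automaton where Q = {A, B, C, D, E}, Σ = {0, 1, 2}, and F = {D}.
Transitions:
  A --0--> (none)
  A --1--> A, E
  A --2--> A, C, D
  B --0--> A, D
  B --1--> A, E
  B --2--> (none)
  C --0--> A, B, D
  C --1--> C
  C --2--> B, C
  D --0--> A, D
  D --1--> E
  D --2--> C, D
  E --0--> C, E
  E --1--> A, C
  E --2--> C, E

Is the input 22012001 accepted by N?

Start: {D}
read 2: {C, D}
read 2: {B, C, D}
read 0: {A, B, D}
read 1: {A, E}
read 2: {A, C, D, E}
read 0: {A, B, C, D, E}
read 0: {A, B, C, D, E}
read 1: {A, C, E}
Reachable ∩ accepting = {} — empty.

rejected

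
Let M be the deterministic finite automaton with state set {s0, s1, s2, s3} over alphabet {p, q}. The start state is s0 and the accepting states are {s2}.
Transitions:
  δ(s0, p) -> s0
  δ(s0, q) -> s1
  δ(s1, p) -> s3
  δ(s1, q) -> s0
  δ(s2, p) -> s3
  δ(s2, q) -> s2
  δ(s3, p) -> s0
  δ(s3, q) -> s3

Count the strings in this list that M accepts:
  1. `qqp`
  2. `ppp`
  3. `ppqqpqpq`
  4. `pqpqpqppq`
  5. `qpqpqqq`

0

`qqp`: rejected
`ppp`: rejected
`ppqqpqpq`: rejected
`pqpqpqppq`: rejected
`qpqpqqq`: rejected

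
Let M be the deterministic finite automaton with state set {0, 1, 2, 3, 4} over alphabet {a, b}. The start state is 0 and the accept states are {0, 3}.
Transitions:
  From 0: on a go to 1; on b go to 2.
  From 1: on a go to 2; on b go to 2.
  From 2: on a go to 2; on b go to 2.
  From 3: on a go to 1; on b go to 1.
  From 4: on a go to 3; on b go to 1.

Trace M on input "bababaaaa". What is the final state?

0 --b--> 2
2 --a--> 2
2 --b--> 2
2 --a--> 2
2 --b--> 2
2 --a--> 2
2 --a--> 2
2 --a--> 2
2 --a--> 2

2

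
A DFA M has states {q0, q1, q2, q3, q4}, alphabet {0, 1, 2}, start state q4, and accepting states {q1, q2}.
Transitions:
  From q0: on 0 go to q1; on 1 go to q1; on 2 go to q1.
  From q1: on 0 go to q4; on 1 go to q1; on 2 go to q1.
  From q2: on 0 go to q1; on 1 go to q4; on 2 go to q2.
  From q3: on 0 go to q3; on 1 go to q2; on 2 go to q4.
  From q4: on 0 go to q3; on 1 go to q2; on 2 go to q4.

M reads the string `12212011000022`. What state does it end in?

q4 --1--> q2
q2 --2--> q2
q2 --2--> q2
q2 --1--> q4
q4 --2--> q4
q4 --0--> q3
q3 --1--> q2
q2 --1--> q4
q4 --0--> q3
q3 --0--> q3
q3 --0--> q3
q3 --0--> q3
q3 --2--> q4
q4 --2--> q4

q4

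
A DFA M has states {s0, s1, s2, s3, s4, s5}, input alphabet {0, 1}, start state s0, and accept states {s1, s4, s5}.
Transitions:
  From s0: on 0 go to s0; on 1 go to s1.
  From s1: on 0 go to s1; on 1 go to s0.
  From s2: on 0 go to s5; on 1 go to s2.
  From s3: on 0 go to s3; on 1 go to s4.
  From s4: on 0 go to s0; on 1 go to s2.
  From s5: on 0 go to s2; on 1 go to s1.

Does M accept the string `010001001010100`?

s0 --0--> s0
s0 --1--> s1
s1 --0--> s1
s1 --0--> s1
s1 --0--> s1
s1 --1--> s0
s0 --0--> s0
s0 --0--> s0
s0 --1--> s1
s1 --0--> s1
s1 --1--> s0
s0 --0--> s0
s0 --1--> s1
s1 --0--> s1
s1 --0--> s1
End in state s1, which is an accepting state.

accepted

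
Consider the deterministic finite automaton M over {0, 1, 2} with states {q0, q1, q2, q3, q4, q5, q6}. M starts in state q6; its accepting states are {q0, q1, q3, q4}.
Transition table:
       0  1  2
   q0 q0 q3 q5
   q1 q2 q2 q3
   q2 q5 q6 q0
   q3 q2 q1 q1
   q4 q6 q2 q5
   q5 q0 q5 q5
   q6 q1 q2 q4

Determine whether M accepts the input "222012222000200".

accepted

q6 --2--> q4
q4 --2--> q5
q5 --2--> q5
q5 --0--> q0
q0 --1--> q3
q3 --2--> q1
q1 --2--> q3
q3 --2--> q1
q1 --2--> q3
q3 --0--> q2
q2 --0--> q5
q5 --0--> q0
q0 --2--> q5
q5 --0--> q0
q0 --0--> q0
End in state q0, which is an accepting state.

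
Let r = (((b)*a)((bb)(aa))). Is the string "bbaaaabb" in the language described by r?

No split of bbaaaabb into u·v has ((b)*a) matching u and ((bb)(aa)) matching v.

no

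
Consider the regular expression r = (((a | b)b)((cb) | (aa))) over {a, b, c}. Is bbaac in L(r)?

no

No split of bbaac into u·v has ((a|b)b) matching u and ((cb)|(aa)) matching v.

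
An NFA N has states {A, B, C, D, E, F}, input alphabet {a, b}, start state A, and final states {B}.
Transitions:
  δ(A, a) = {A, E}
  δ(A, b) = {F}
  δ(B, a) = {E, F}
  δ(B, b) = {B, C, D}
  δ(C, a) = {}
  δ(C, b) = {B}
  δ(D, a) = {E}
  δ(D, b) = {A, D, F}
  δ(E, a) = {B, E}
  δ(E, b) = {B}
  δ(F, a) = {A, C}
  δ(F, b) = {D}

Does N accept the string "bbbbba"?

rejected

Start: {A}
read b: {F}
read b: {D}
read b: {A, D, F}
read b: {A, D, F}
read b: {A, D, F}
read a: {A, C, E}
Reachable ∩ accepting = {} — empty.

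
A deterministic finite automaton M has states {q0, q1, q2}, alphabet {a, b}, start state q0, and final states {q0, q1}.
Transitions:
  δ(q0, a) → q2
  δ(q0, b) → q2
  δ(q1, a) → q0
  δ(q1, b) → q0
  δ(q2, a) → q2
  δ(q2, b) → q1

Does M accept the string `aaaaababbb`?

q0 --a--> q2
q2 --a--> q2
q2 --a--> q2
q2 --a--> q2
q2 --a--> q2
q2 --b--> q1
q1 --a--> q0
q0 --b--> q2
q2 --b--> q1
q1 --b--> q0
End in state q0, which is an accepting state.

accepted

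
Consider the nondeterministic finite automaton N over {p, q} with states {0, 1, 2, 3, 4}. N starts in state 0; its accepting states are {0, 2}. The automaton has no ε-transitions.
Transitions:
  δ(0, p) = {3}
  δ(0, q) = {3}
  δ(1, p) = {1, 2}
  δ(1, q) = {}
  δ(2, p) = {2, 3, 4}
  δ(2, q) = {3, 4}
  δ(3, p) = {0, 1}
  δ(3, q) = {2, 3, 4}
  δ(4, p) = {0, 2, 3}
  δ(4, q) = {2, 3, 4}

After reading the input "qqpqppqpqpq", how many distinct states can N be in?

3

Start: {0}
read q: {3}
read q: {2, 3, 4}
read p: {0, 1, 2, 3, 4}
read q: {2, 3, 4}
read p: {0, 1, 2, 3, 4}
read p: {0, 1, 2, 3, 4}
read q: {2, 3, 4}
read p: {0, 1, 2, 3, 4}
read q: {2, 3, 4}
read p: {0, 1, 2, 3, 4}
read q: {2, 3, 4}
Final reachable set {2, 3, 4} has 3 states.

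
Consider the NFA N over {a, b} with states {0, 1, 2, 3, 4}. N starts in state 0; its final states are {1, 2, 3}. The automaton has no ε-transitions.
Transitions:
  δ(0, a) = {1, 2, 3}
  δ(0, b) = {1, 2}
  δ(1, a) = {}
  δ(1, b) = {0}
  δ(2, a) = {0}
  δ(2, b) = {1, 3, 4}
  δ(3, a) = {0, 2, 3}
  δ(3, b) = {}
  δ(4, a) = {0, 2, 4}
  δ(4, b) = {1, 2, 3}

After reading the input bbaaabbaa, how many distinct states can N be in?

5

Start: {0}
read b: {1, 2}
read b: {0, 1, 3, 4}
read a: {0, 1, 2, 3, 4}
read a: {0, 1, 2, 3, 4}
read a: {0, 1, 2, 3, 4}
read b: {0, 1, 2, 3, 4}
read b: {0, 1, 2, 3, 4}
read a: {0, 1, 2, 3, 4}
read a: {0, 1, 2, 3, 4}
Final reachable set {0, 1, 2, 3, 4} has 5 states.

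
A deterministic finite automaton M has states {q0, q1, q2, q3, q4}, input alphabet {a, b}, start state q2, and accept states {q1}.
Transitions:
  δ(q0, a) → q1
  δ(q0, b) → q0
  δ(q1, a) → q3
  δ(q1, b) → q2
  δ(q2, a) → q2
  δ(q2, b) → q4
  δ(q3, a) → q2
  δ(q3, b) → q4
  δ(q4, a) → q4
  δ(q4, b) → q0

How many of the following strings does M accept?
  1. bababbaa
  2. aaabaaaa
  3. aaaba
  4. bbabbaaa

0

bababbaa: rejected
aaabaaaa: rejected
aaaba: rejected
bbabbaaa: rejected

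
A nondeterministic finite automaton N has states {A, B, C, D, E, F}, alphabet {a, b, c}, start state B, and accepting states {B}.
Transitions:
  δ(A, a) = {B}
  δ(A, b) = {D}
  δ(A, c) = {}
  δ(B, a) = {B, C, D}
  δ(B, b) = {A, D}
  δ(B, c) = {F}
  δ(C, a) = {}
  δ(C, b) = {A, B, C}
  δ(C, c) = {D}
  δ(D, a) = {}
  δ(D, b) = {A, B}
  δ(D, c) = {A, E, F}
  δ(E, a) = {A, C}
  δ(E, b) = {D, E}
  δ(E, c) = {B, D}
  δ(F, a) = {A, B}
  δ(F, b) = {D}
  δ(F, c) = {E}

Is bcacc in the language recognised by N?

Start: {B}
read b: {A, D}
read c: {A, E, F}
read a: {A, B, C}
read c: {D, F}
read c: {A, E, F}
Reachable ∩ accepting = {} — empty.

rejected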